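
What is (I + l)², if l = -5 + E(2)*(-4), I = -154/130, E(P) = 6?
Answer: 3849444/4225 ≈ 911.11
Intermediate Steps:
I = -77/65 (I = -154*1/130 = -77/65 ≈ -1.1846)
l = -29 (l = -5 + 6*(-4) = -5 - 24 = -29)
(I + l)² = (-77/65 - 29)² = (-1962/65)² = 3849444/4225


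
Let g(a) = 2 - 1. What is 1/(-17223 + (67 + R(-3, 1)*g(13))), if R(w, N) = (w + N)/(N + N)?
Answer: -1/17157 ≈ -5.8285e-5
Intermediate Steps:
g(a) = 1
R(w, N) = (N + w)/(2*N) (R(w, N) = (N + w)/((2*N)) = (N + w)*(1/(2*N)) = (N + w)/(2*N))
1/(-17223 + (67 + R(-3, 1)*g(13))) = 1/(-17223 + (67 + ((½)*(1 - 3)/1)*1)) = 1/(-17223 + (67 + ((½)*1*(-2))*1)) = 1/(-17223 + (67 - 1*1)) = 1/(-17223 + (67 - 1)) = 1/(-17223 + 66) = 1/(-17157) = -1/17157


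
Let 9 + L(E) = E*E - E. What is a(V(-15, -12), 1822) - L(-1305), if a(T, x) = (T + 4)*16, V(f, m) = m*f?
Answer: -1701377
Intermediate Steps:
V(f, m) = f*m
a(T, x) = 64 + 16*T (a(T, x) = (4 + T)*16 = 64 + 16*T)
L(E) = -9 + E**2 - E (L(E) = -9 + (E*E - E) = -9 + (E**2 - E) = -9 + E**2 - E)
a(V(-15, -12), 1822) - L(-1305) = (64 + 16*(-15*(-12))) - (-9 + (-1305)**2 - 1*(-1305)) = (64 + 16*180) - (-9 + 1703025 + 1305) = (64 + 2880) - 1*1704321 = 2944 - 1704321 = -1701377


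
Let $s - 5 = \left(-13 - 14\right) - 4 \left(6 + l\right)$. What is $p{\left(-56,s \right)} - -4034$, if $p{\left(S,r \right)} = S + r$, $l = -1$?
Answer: $3936$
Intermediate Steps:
$s = -42$ ($s = 5 - \left(27 + 4 \left(6 - 1\right)\right) = 5 - 47 = -42$)
$p{\left(-56,s \right)} - -4034 = \left(-56 - 42\right) - -4034 = -98 + 4034 = 3936$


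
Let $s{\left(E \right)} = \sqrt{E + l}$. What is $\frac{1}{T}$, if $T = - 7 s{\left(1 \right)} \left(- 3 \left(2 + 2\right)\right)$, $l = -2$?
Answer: $- \frac{i}{84} \approx - 0.011905 i$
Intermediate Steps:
$s{\left(E \right)} = \sqrt{-2 + E}$ ($s{\left(E \right)} = \sqrt{E - 2} = \sqrt{-2 + E}$)
$T = 84 i$ ($T = - 7 \sqrt{-2 + 1} \left(- 3 \left(2 + 2\right)\right) = - 7 \sqrt{-1} \left(\left(-3\right) 4\right) = - 7 i \left(-12\right) = 84 i \approx 84.0 i$)
$\frac{1}{T} = \frac{1}{84 i} = - \frac{i}{84}$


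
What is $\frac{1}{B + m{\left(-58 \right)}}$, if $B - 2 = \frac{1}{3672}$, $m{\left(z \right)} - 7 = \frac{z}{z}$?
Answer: $\frac{3672}{36721} \approx 0.099997$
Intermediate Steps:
$m{\left(z \right)} = 8$ ($m{\left(z \right)} = 7 + \frac{z}{z} = 7 + 1 = 8$)
$B = \frac{7345}{3672}$ ($B = 2 + \frac{1}{3672} = \frac{7345}{3672} \approx 2.0003$)
$\frac{1}{B + m{\left(-58 \right)}} = \frac{1}{\frac{7345}{3672} + 8} = \frac{1}{\frac{36721}{3672}} = \frac{3672}{36721}$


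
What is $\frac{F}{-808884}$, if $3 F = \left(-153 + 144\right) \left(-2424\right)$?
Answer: $- \frac{202}{22469} \approx -0.0089902$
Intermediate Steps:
$F = 7272$ ($F = \frac{\left(-153 + 144\right) \left(-2424\right)}{3} = \frac{\left(-9\right) \left(-2424\right)}{3} = \frac{1}{3} \cdot 21816 = 7272$)
$\frac{F}{-808884} = \frac{7272}{-808884} = 7272 \left(- \frac{1}{808884}\right) = - \frac{202}{22469}$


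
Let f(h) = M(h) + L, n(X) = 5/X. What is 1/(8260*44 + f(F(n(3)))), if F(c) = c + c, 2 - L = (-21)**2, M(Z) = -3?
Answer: 1/362998 ≈ 2.7548e-6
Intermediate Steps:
L = -439 (L = 2 - 1*(-21)**2 = 2 - 1*441 = 2 - 441 = -439)
F(c) = 2*c
f(h) = -442 (f(h) = -3 - 439 = -442)
1/(8260*44 + f(F(n(3)))) = 1/(8260*44 - 442) = 1/(363440 - 442) = 1/362998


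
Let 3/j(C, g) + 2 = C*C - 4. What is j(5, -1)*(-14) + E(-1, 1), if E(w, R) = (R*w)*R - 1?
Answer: -80/19 ≈ -4.2105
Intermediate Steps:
j(C, g) = 3/(-6 + C**2) (j(C, g) = 3/(-2 + (C*C - 4)) = 3/(-2 + (C**2 - 4)) = 3/(-2 + (-4 + C**2)) = 3/(-6 + C**2))
E(w, R) = -1 + w*R**2 (E(w, R) = w*R**2 - 1 = -1 + w*R**2)
j(5, -1)*(-14) + E(-1, 1) = (3/(-6 + 5**2))*(-14) + (-1 - 1*1**2) = (3/(-6 + 25))*(-14) + (-1 - 1*1) = (3/19)*(-14) + (-1 - 1) = (3*(1/19))*(-14) - 2 = (3/19)*(-14) - 2 = -42/19 - 2 = -80/19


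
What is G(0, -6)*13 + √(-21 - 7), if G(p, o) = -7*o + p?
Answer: 546 + 2*I*√7 ≈ 546.0 + 5.2915*I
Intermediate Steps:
G(p, o) = p - 7*o
G(0, -6)*13 + √(-21 - 7) = (0 - 7*(-6))*13 + √(-21 - 7) = (0 + 42)*13 + √(-28) = 42*13 + 2*I*√7 = 546 + 2*I*√7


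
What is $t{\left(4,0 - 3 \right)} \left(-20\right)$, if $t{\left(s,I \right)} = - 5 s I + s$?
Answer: $-1280$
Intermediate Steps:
$t{\left(s,I \right)} = s - 5 I s$ ($t{\left(s,I \right)} = - 5 I s + s = s - 5 I s$)
$t{\left(4,0 - 3 \right)} \left(-20\right) = 4 \left(1 - 5 \left(0 - 3\right)\right) \left(-20\right) = 4 \left(1 - -15\right) \left(-20\right) = 4 \left(1 + 15\right) \left(-20\right) = 4 \cdot 16 \left(-20\right) = 64 \left(-20\right) = -1280$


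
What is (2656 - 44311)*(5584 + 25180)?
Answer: -1281474420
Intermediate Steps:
(2656 - 44311)*(5584 + 25180) = -41655*30764 = -1281474420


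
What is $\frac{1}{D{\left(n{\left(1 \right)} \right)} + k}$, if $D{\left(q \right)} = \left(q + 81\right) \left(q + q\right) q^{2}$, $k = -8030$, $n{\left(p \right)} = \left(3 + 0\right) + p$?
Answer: $\frac{1}{2850} \approx 0.00035088$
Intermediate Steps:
$n{\left(p \right)} = 3 + p$
$D{\left(q \right)} = 2 q^{3} \left(81 + q\right)$ ($D{\left(q \right)} = \left(81 + q\right) 2 q q^{2} = 2 q \left(81 + q\right) q^{2} = 2 q^{3} \left(81 + q\right)$)
$\frac{1}{D{\left(n{\left(1 \right)} \right)} + k} = \frac{1}{2 \left(3 + 1\right)^{3} \left(81 + \left(3 + 1\right)\right) - 8030} = \frac{1}{2 \cdot 4^{3} \left(81 + 4\right) - 8030} = \frac{1}{2 \cdot 64 \cdot 85 - 8030} = \frac{1}{10880 - 8030} = \frac{1}{2850}$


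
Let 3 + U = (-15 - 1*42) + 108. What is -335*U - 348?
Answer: -16428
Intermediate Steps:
U = 48 (U = -3 + ((-15 - 1*42) + 108) = -3 + ((-15 - 42) + 108) = -3 + (-57 + 108) = -3 + 51 = 48)
-335*U - 348 = -335*48 - 348 = -16080 - 348 = -16428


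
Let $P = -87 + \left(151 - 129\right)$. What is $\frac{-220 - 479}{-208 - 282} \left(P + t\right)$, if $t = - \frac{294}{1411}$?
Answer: $- \frac{64314291}{691390} \approx -93.022$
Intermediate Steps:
$t = - \frac{294}{1411}$ ($t = \left(-294\right) \frac{1}{1411} = - \frac{294}{1411} \approx -0.20836$)
$P = -65$ ($P = -87 + \left(151 - 129\right) = -87 + 22 = -65$)
$\frac{-220 - 479}{-208 - 282} \left(P + t\right) = \frac{-220 - 479}{-208 - 282} \left(-65 - \frac{294}{1411}\right) = - \frac{699}{-490} \left(- \frac{92009}{1411}\right) = \left(-699\right) \left(- \frac{1}{490}\right) \left(- \frac{92009}{1411}\right) = \frac{699}{490} \left(- \frac{92009}{1411}\right) = - \frac{64314291}{691390}$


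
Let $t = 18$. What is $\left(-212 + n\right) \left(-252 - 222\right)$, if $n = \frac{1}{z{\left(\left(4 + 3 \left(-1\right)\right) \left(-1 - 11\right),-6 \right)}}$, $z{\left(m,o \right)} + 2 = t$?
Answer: $\frac{803667}{8} \approx 1.0046 \cdot 10^{5}$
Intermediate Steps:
$z{\left(m,o \right)} = 16$ ($z{\left(m,o \right)} = -2 + 18 = 16$)
$n = \frac{1}{16} \approx 0.0625$
$\left(-212 + n\right) \left(-252 - 222\right) = \left(-212 + \frac{1}{16}\right) \left(-252 - 222\right) = \left(- \frac{3391}{16}\right) \left(-474\right) = \frac{803667}{8}$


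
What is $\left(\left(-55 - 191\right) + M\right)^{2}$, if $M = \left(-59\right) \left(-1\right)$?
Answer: $34969$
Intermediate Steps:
$M = 59$
$\left(\left(-55 - 191\right) + M\right)^{2} = \left(\left(-55 - 191\right) + 59\right)^{2} = \left(-246 + 59\right)^{2} = \left(-187\right)^{2} = 34969$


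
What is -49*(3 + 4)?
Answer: -343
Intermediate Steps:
-49*(3 + 4) = -49*7 = -343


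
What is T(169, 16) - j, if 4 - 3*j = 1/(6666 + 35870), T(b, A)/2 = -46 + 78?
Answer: 7996769/127608 ≈ 62.667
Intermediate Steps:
T(b, A) = 64 (T(b, A) = 2*(-46 + 78) = 2*32 = 64)
j = 170143/127608 (j = 4/3 - 1/(3*(6666 + 35870)) = 4/3 - ⅓/42536 = 4/3 - ⅓*1/42536 = 4/3 - 1/127608 = 170143/127608 ≈ 1.3333)
T(169, 16) - j = 64 - 1*170143/127608 = 64 - 170143/127608 = 7996769/127608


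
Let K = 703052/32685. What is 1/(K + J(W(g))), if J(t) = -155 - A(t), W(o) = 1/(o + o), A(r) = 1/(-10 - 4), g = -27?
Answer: -457590/61051037 ≈ -0.0074952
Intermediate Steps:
A(r) = -1/14 (A(r) = 1/(-14) = -1/14)
W(o) = 1/(2*o)
J(t) = -2169/14 (J(t) = -155 - 1*(-1/14) = -155 + 1/14 = -2169/14)
K = 703052/32685 (K = 703052*(1/32685) = 703052/32685 ≈ 21.510)
1/(K + J(W(g))) = 1/(703052/32685 - 2169/14) = 1/(-61051037/457590) = -457590/61051037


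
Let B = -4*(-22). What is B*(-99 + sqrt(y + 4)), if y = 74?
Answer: -8712 + 88*sqrt(78) ≈ -7934.8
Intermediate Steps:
B = 88
B*(-99 + sqrt(y + 4)) = 88*(-99 + sqrt(74 + 4)) = 88*(-99 + sqrt(78)) = -8712 + 88*sqrt(78)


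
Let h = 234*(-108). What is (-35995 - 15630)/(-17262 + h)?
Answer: 51625/42534 ≈ 1.2137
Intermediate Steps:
h = -25272
(-35995 - 15630)/(-17262 + h) = (-35995 - 15630)/(-17262 - 25272) = -51625/(-42534) = -51625*(-1/42534) = 51625/42534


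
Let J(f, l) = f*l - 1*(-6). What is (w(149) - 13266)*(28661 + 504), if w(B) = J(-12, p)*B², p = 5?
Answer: -35351479800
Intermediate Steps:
J(f, l) = 6 + f*l (J(f, l) = f*l + 6 = 6 + f*l)
w(B) = -54*B² (w(B) = (6 - 12*5)*B² = (6 - 60)*B² = -54*B²)
(w(149) - 13266)*(28661 + 504) = (-54*149² - 13266)*(28661 + 504) = (-54*22201 - 13266)*29165 = (-1198854 - 13266)*29165 = -1212120*29165 = -35351479800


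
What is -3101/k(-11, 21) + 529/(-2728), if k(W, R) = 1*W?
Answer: 768519/2728 ≈ 281.72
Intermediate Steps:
k(W, R) = W
-3101/k(-11, 21) + 529/(-2728) = -3101/(-11) + 529/(-2728) = -3101*(-1/11) + 529*(-1/2728) = 3101/11 - 529/2728 = 768519/2728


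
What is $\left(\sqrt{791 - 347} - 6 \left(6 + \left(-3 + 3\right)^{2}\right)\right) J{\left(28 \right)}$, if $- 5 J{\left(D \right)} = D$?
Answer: $\frac{1008}{5} - \frac{56 \sqrt{111}}{5} \approx 83.601$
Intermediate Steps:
$J{\left(D \right)} = - \frac{D}{5}$
$\left(\sqrt{791 - 347} - 6 \left(6 + \left(-3 + 3\right)^{2}\right)\right) J{\left(28 \right)} = \left(\sqrt{791 - 347} - 6 \left(6 + \left(-3 + 3\right)^{2}\right)\right) \left(\left(- \frac{1}{5}\right) 28\right) = \left(\sqrt{444} - 6 \left(6 + 0^{2}\right)\right) \left(- \frac{28}{5}\right) = \left(2 \sqrt{111} - 6 \left(6 + 0\right)\right) \left(- \frac{28}{5}\right) = \left(2 \sqrt{111} - 36\right) \left(- \frac{28}{5}\right) = \left(-36 + 2 \sqrt{111}\right) \left(- \frac{28}{5}\right) = \frac{1008}{5} - \frac{56 \sqrt{111}}{5}$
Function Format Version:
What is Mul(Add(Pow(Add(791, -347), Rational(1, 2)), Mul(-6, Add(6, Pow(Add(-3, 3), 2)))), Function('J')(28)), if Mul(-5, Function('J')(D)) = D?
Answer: Add(Rational(1008, 5), Mul(Rational(-56, 5), Pow(111, Rational(1, 2)))) ≈ 83.601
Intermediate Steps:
Function('J')(D) = Mul(Rational(-1, 5), D)
Mul(Add(Pow(Add(791, -347), Rational(1, 2)), Mul(-6, Add(6, Pow(Add(-3, 3), 2)))), Function('J')(28)) = Mul(Add(Pow(Add(791, -347), Rational(1, 2)), Mul(-6, Add(6, Pow(Add(-3, 3), 2)))), Mul(Rational(-1, 5), 28)) = Mul(Add(Pow(444, Rational(1, 2)), Mul(-6, Add(6, Pow(0, 2)))), Rational(-28, 5)) = Mul(Add(Mul(2, Pow(111, Rational(1, 2))), Mul(-6, Add(6, 0))), Rational(-28, 5)) = Mul(Add(Mul(2, Pow(111, Rational(1, 2))), Mul(-6, 6)), Rational(-28, 5)) = Mul(Add(Mul(2, Pow(111, Rational(1, 2))), -36), Rational(-28, 5)) = Mul(Add(-36, Mul(2, Pow(111, Rational(1, 2)))), Rational(-28, 5)) = Add(Rational(1008, 5), Mul(Rational(-56, 5), Pow(111, Rational(1, 2))))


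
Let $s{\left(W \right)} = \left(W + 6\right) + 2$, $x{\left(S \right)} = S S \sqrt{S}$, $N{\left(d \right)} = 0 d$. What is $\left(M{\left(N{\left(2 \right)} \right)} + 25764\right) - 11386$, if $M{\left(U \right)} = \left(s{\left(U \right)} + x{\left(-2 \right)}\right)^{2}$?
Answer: $14410 + 64 i \sqrt{2} \approx 14410.0 + 90.51 i$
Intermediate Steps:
$N{\left(d \right)} = 0$
$x{\left(S \right)} = S^{\frac{5}{2}}$ ($x{\left(S \right)} = S^{2} \sqrt{S} = S^{\frac{5}{2}}$)
$s{\left(W \right)} = 8 + W$ ($s{\left(W \right)} = \left(6 + W\right) + 2 = 8 + W$)
$M{\left(U \right)} = \left(8 + U + 4 i \sqrt{2}\right)^{2}$ ($M{\left(U \right)} = \left(\left(8 + U\right) + \left(-2\right)^{\frac{5}{2}}\right)^{2} = \left(\left(8 + U\right) + 4 i \sqrt{2}\right)^{2} = \left(8 + U + 4 i \sqrt{2}\right)^{2}$)
$\left(M{\left(N{\left(2 \right)} \right)} + 25764\right) - 11386 = \left(\left(8 + 0 + 4 i \sqrt{2}\right)^{2} + 25764\right) - 11386 = \left(\left(8 + 4 i \sqrt{2}\right)^{2} + 25764\right) - 11386 = \left(25764 + \left(8 + 4 i \sqrt{2}\right)^{2}\right) - 11386 = 14378 + \left(8 + 4 i \sqrt{2}\right)^{2}$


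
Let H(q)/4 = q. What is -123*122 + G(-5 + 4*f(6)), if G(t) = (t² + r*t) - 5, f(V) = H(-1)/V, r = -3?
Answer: -134363/9 ≈ -14929.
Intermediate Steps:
H(q) = 4*q
f(V) = -4/V (f(V) = (4*(-1))/V = -4/V)
G(t) = -5 + t² - 3*t (G(t) = (t² - 3*t) - 5 = -5 + t² - 3*t)
-123*122 + G(-5 + 4*f(6)) = -123*122 + (-5 + (-5 + 4*(-4/6))² - 3*(-5 + 4*(-4/6))) = -15006 + (-5 + (-5 + 4*(-4*⅙))² - 3*(-5 + 4*(-4*⅙))) = -15006 + (-5 + (-5 + 4*(-⅔))² - 3*(-5 + 4*(-⅔))) = -15006 + (-5 + (-5 - 8/3)² - 3*(-5 - 8/3)) = -15006 + (-5 + (-23/3)² - 3*(-23/3)) = -15006 + (-5 + 529/9 + 23) = -15006 + 691/9 = -134363/9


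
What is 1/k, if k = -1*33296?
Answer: -1/33296 ≈ -3.0034e-5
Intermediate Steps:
k = -33296
1/k = 1/(-33296) = -1/33296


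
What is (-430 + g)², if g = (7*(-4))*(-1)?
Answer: 161604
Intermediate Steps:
g = 28 (g = -28*(-1) = 28)
(-430 + g)² = (-430 + 28)² = (-402)² = 161604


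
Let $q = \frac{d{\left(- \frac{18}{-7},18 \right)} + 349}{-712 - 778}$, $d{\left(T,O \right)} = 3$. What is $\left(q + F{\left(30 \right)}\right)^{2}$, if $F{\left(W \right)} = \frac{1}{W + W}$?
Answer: $\frac{3853369}{79923600} \approx 0.048213$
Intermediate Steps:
$F{\left(W \right)} = \frac{1}{2 W}$
$q = - \frac{176}{745}$ ($q = \frac{3 + 349}{-712 - 778} = \frac{352}{-1490} = 352 \left(- \frac{1}{1490}\right) = - \frac{176}{745} \approx -0.23624$)
$\left(q + F{\left(30 \right)}\right)^{2} = \left(- \frac{176}{745} + \frac{1}{2 \cdot 30}\right)^{2} = \left(- \frac{176}{745} + \frac{1}{2} \cdot \frac{1}{30}\right)^{2} = \left(- \frac{176}{745} + \frac{1}{60}\right)^{2} = \left(- \frac{1963}{8940}\right)^{2} = \frac{3853369}{79923600}$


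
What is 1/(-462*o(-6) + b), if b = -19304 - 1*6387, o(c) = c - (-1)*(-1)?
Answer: -1/22457 ≈ -4.4530e-5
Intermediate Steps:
o(c) = -1 + c (o(c) = c - 1*1 = c - 1 = -1 + c)
b = -25691 (b = -19304 - 6387 = -25691)
1/(-462*o(-6) + b) = 1/(-462*(-1 - 6) - 25691) = 1/(-462*(-7) - 25691) = 1/(3234 - 25691) = 1/(-22457) = -1/22457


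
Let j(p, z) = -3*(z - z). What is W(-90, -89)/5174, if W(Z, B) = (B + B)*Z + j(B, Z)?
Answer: 8010/2587 ≈ 3.0962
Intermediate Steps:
j(p, z) = 0 (j(p, z) = -3*0 = 0)
W(Z, B) = 2*B*Z (W(Z, B) = (B + B)*Z + 0 = (2*B)*Z + 0 = 2*B*Z + 0 = 2*B*Z)
W(-90, -89)/5174 = (2*(-89)*(-90))/5174 = 16020*(1/5174) = 8010/2587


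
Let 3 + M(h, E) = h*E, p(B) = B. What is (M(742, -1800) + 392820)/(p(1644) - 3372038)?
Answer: 942783/3370394 ≈ 0.27973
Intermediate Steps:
M(h, E) = -3 + E*h (M(h, E) = -3 + h*E = -3 + E*h)
(M(742, -1800) + 392820)/(p(1644) - 3372038) = ((-3 - 1800*742) + 392820)/(1644 - 3372038) = ((-3 - 1335600) + 392820)/(-3370394) = (-1335603 + 392820)*(-1/3370394) = -942783*(-1/3370394) = 942783/3370394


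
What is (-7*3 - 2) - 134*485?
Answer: -65013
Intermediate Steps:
(-7*3 - 2) - 134*485 = (-21 - 2) - 64990 = -23 - 64990 = -65013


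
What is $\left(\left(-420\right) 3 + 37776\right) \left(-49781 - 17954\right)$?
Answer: $-2473411260$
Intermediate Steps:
$\left(\left(-420\right) 3 + 37776\right) \left(-49781 - 17954\right) = \left(-1260 + 37776\right) \left(-67735\right) = 36516 \left(-67735\right) = -2473411260$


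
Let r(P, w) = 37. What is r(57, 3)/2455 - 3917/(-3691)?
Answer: 9752802/9061405 ≈ 1.0763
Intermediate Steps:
r(57, 3)/2455 - 3917/(-3691) = 37/2455 - 3917/(-3691) = 37*(1/2455) - 3917*(-1/3691) = 37/2455 + 3917/3691 = 9752802/9061405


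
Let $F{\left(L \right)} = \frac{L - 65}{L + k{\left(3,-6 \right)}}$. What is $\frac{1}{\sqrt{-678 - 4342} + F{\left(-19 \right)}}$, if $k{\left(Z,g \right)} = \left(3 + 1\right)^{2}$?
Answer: $- \frac{i}{- 28 i + 2 \sqrt{1255}} \approx 0.0048243 - 0.012207 i$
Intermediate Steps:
$k{\left(Z,g \right)} = 16$ ($k{\left(Z,g \right)} = 4^{2} = 16$)
$F{\left(L \right)} = \frac{-65 + L}{16 + L}$ ($F{\left(L \right)} = \frac{L - 65}{L + 16} = \frac{-65 + L}{16 + L}$)
$\frac{1}{\sqrt{-678 - 4342} + F{\left(-19 \right)}} = \frac{1}{\sqrt{-678 - 4342} + \frac{-65 - 19}{16 - 19}} = \frac{1}{\sqrt{-5020} + \frac{1}{-3} \left(-84\right)} = \frac{1}{2 i \sqrt{1255} - -28} = \frac{1}{2 i \sqrt{1255} + 28} = \frac{1}{28 + 2 i \sqrt{1255}}$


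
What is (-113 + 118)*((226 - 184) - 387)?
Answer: -1725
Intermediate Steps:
(-113 + 118)*((226 - 184) - 387) = 5*(42 - 387) = 5*(-345) = -1725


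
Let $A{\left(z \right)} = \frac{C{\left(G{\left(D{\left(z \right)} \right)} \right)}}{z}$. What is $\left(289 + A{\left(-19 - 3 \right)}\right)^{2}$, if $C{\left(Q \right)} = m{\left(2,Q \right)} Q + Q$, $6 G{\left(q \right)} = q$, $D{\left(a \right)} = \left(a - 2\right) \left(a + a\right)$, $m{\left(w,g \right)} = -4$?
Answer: $97969$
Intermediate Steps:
$D{\left(a \right)} = 2 a \left(-2 + a\right)$ ($D{\left(a \right)} = \left(-2 + a\right) 2 a = 2 a \left(-2 + a\right)$)
$G{\left(q \right)} = \frac{q}{6}$
$C{\left(Q \right)} = - 3 Q$ ($C{\left(Q \right)} = - 4 Q + Q = - 3 Q$)
$A{\left(z \right)} = 2 - z$ ($A{\left(z \right)} = \frac{\left(-3\right) \frac{2 z \left(-2 + z\right)}{6}}{z} = \frac{\left(-3\right) \frac{z \left(-2 + z\right)}{3}}{z} = \frac{\left(-1\right) z \left(-2 + z\right)}{z} = 2 - z$)
$\left(289 + A{\left(-19 - 3 \right)}\right)^{2} = \left(289 + \left(2 - \left(-19 - 3\right)\right)\right)^{2} = \left(289 + \left(2 - -22\right)\right)^{2} = \left(289 + \left(2 + 22\right)\right)^{2} = \left(289 + 24\right)^{2} = 313^{2} = 97969$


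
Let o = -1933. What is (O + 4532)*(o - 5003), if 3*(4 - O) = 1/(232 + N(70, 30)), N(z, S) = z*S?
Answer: -18342168190/583 ≈ -3.1462e+7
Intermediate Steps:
N(z, S) = S*z
O = 27983/6996 (O = 4 - 1/(3*(232 + 30*70)) = 4 - 1/(3*(232 + 2100)) = 4 - ⅓/2332 = 4 - ⅓*1/2332 = 4 - 1/6996 = 27983/6996 ≈ 3.9999)
(O + 4532)*(o - 5003) = (27983/6996 + 4532)*(-1933 - 5003) = (31733855/6996)*(-6936) = -18342168190/583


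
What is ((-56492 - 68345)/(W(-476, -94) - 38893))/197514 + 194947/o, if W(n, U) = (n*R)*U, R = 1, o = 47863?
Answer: 225285385972727/55313087217282 ≈ 4.0729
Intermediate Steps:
W(n, U) = U*n (W(n, U) = (n*1)*U = n*U = U*n)
((-56492 - 68345)/(W(-476, -94) - 38893))/197514 + 194947/o = ((-56492 - 68345)/(-94*(-476) - 38893))/197514 + 194947/47863 = -124837/(44744 - 38893)*(1/197514) + 194947*(1/47863) = -124837/5851*(1/197514) + 194947/47863 = -124837*1/5851*(1/197514) + 194947/47863 = -124837/5851*1/197514 + 194947/47863 = -124837/1155654414 + 194947/47863 = 225285385972727/55313087217282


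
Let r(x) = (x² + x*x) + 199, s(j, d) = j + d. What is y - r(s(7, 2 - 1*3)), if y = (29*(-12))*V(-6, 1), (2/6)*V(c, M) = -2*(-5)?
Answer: -10711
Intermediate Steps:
V(c, M) = 30 (V(c, M) = 3*(-2*(-5)) = 3*10 = 30)
s(j, d) = d + j
y = -10440 (y = (29*(-12))*30 = -348*30 = -10440)
r(x) = 199 + 2*x² (r(x) = (x² + x²) + 199 = 2*x² + 199 = 199 + 2*x²)
y - r(s(7, 2 - 1*3)) = -10440 - (199 + 2*((2 - 1*3) + 7)²) = -10440 - (199 + 2*((2 - 3) + 7)²) = -10440 - (199 + 2*(-1 + 7)²) = -10440 - (199 + 2*6²) = -10440 - (199 + 2*36) = -10440 - (199 + 72) = -10440 - 1*271 = -10440 - 271 = -10711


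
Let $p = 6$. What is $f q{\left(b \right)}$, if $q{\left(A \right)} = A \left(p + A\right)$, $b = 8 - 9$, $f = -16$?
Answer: $80$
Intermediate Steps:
$b = -1$
$q{\left(A \right)} = A \left(6 + A\right)$
$f q{\left(b \right)} = - 16 \left(- (6 - 1)\right) = - 16 \left(\left(-1\right) 5\right) = \left(-16\right) \left(-5\right) = 80$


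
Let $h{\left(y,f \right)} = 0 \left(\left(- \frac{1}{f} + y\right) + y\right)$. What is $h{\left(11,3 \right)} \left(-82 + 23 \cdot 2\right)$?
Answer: $0$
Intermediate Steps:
$h{\left(y,f \right)} = 0$ ($h{\left(y,f \right)} = 0 \left(\left(y - \frac{1}{f}\right) + y\right) = 0 \left(- \frac{1}{f} + 2 y\right) = 0$)
$h{\left(11,3 \right)} \left(-82 + 23 \cdot 2\right) = 0 \left(-82 + 23 \cdot 2\right) = 0 \left(-82 + 46\right) = 0 \left(-36\right) = 0$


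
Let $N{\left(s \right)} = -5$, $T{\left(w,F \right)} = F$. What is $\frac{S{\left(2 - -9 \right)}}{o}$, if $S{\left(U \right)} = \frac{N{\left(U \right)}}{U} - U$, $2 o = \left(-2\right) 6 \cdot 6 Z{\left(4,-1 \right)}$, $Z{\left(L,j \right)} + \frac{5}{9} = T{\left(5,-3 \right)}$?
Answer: $- \frac{63}{704} \approx -0.089489$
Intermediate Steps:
$Z{\left(L,j \right)} = - \frac{32}{9}$ ($Z{\left(L,j \right)} = - \frac{5}{9} - 3 = - \frac{32}{9}$)
$o = 128$ ($o = \frac{\left(-2\right) 6 \cdot 6 \left(- \frac{32}{9}\right)}{2} = \frac{\left(-12\right) 6 \left(- \frac{32}{9}\right)}{2} = \frac{\left(-72\right) \left(- \frac{32}{9}\right)}{2} = \frac{1}{2} \cdot 256 = 128$)
$S{\left(U \right)} = - U - \frac{5}{U}$ ($S{\left(U \right)} = - \frac{5}{U} - U = - U - \frac{5}{U}$)
$\frac{S{\left(2 - -9 \right)}}{o} = \frac{- (2 - -9) - \frac{5}{2 - -9}}{128} = \left(- (2 + 9) - \frac{5}{2 + 9}\right) \frac{1}{128} = \left(\left(-1\right) 11 - \frac{5}{11}\right) \frac{1}{128} = \left(-11 - \frac{5}{11}\right) \frac{1}{128} = \left(- \frac{126}{11}\right) \frac{1}{128} = - \frac{63}{704}$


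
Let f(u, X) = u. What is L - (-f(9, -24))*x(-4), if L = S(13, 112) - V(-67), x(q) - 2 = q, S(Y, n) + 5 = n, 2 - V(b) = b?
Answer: 20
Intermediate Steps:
V(b) = 2 - b
S(Y, n) = -5 + n
x(q) = 2 + q
L = 38 (L = (-5 + 112) - (2 - 1*(-67)) = 107 - (2 + 67) = 107 - 1*69 = 107 - 69 = 38)
L - (-f(9, -24))*x(-4) = 38 - (-1*9)*(2 - 4) = 38 - (-9)*(-2) = 38 - 1*18 = 38 - 18 = 20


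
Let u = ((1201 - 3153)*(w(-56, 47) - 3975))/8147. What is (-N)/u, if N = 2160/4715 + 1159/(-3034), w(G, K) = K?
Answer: -43268717/535050414592 ≈ -8.0868e-5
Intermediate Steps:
N = 5311/69782 (N = 2160*(1/4715) + 1159*(-1/3034) = 432/943 - 1159/3034 = 5311/69782 ≈ 0.076108)
u = 7667456/8147 (u = ((1201 - 3153)*(47 - 3975))/8147 = -1952*(-3928)*(1/8147) = 7667456*(1/8147) = 7667456/8147 ≈ 941.14)
(-N)/u = (-1*5311/69782)/(7667456/8147) = -5311/69782*8147/7667456 = -43268717/535050414592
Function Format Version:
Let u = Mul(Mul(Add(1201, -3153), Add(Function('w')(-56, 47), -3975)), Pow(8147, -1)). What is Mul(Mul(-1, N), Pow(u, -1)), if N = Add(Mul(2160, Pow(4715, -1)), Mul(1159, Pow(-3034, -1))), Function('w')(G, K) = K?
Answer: Rational(-43268717, 535050414592) ≈ -8.0868e-5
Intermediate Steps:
N = Rational(5311, 69782) (N = Add(Mul(2160, Rational(1, 4715)), Mul(1159, Rational(-1, 3034))) = Add(Rational(432, 943), Rational(-1159, 3034)) = Rational(5311, 69782) ≈ 0.076108)
u = Rational(7667456, 8147) (u = Mul(Mul(Add(1201, -3153), Add(47, -3975)), Pow(8147, -1)) = Mul(Mul(-1952, -3928), Rational(1, 8147)) = Mul(7667456, Rational(1, 8147)) = Rational(7667456, 8147) ≈ 941.14)
Mul(Mul(-1, N), Pow(u, -1)) = Mul(Mul(-1, Rational(5311, 69782)), Pow(Rational(7667456, 8147), -1)) = Mul(Rational(-5311, 69782), Rational(8147, 7667456)) = Rational(-43268717, 535050414592)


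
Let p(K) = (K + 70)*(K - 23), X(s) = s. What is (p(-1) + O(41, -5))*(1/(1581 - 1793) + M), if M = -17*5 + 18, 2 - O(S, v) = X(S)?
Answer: 24077475/212 ≈ 1.1357e+5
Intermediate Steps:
O(S, v) = 2 - S
p(K) = (-23 + K)*(70 + K) (p(K) = (70 + K)*(-23 + K) = (-23 + K)*(70 + K))
M = -67 (M = -85 + 18 = -67)
(p(-1) + O(41, -5))*(1/(1581 - 1793) + M) = ((-1610 + (-1)² + 47*(-1)) + (2 - 1*41))*(1/(1581 - 1793) - 67) = ((-1610 + 1 - 47) + (2 - 41))*(1/(-212) - 67) = (-1656 - 39)*(-1/212 - 67) = -1695*(-14205/212) = 24077475/212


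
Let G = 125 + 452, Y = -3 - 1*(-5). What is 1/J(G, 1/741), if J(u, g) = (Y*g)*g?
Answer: 549081/2 ≈ 2.7454e+5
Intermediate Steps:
Y = 2 (Y = -3 + 5 = 2)
G = 577
J(u, g) = 2*g² (J(u, g) = (2*g)*g = 2*g²)
1/J(G, 1/741) = 1/(2*(1/741)²) = 1/(2*(1/549081)) = 1/(2/549081) = 549081/2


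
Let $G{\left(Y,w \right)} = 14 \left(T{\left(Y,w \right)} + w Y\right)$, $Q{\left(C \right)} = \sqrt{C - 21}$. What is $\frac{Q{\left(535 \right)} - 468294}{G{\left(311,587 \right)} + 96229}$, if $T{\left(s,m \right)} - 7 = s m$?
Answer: $- \frac{468294}{5207923} + \frac{\sqrt{514}}{5207923} \approx -0.089915$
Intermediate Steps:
$T{\left(s,m \right)} = 7 + m s$ ($T{\left(s,m \right)} = 7 + s m = 7 + m s$)
$Q{\left(C \right)} = \sqrt{-21 + C}$
$G{\left(Y,w \right)} = 98 + 28 Y w$ ($G{\left(Y,w \right)} = 14 \left(\left(7 + w Y\right) + w Y\right) = 14 \left(\left(7 + Y w\right) + Y w\right) = 14 \left(7 + 2 Y w\right) = 98 + 28 Y w$)
$\frac{Q{\left(535 \right)} - 468294}{G{\left(311,587 \right)} + 96229} = \frac{\sqrt{-21 + 535} - 468294}{\left(98 + 28 \cdot 311 \cdot 587\right) + 96229} = \frac{\sqrt{514} - 468294}{\left(98 + 5111596\right) + 96229} = \frac{-468294 + \sqrt{514}}{5111694 + 96229} = \frac{-468294 + \sqrt{514}}{5207923} = \left(-468294 + \sqrt{514}\right) \frac{1}{5207923} = - \frac{468294}{5207923} + \frac{\sqrt{514}}{5207923}$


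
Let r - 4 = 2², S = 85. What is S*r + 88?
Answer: 768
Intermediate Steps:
r = 8 (r = 4 + 2² = 4 + 4 = 8)
S*r + 88 = 85*8 + 88 = 680 + 88 = 768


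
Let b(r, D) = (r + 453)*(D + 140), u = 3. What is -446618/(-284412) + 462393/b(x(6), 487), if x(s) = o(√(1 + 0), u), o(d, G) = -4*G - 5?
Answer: 21133581151/6479189772 ≈ 3.2618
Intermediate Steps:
o(d, G) = -5 - 4*G
x(s) = -17 (x(s) = -5 - 4*3 = -5 - 12 = -17)
b(r, D) = (140 + D)*(453 + r) (b(r, D) = (453 + r)*(140 + D) = (140 + D)*(453 + r))
-446618/(-284412) + 462393/b(x(6), 487) = -446618/(-284412) + 462393/(63420 + 140*(-17) + 453*487 + 487*(-17)) = -446618*(-1/284412) + 462393/(63420 - 2380 + 220611 - 8279) = 223309/142206 + 462393/273372 = 223309/142206 + 462393*(1/273372) = 223309/142206 + 154131/91124 = 21133581151/6479189772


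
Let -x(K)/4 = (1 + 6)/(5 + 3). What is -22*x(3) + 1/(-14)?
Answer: 1077/14 ≈ 76.929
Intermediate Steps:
x(K) = -7/2 (x(K) = -4*(1 + 6)/(5 + 3) = -28/8 = -4*7/8 = -7/2)
-22*x(3) + 1/(-14) = -22*(-7/2) + 1/(-14) = 77 - 1/14 = 1077/14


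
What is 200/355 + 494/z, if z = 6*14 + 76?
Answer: 20737/5680 ≈ 3.6509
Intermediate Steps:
z = 160 (z = 84 + 76 = 160)
200/355 + 494/z = 200/355 + 494/160 = 200*(1/355) + 494*(1/160) = 40/71 + 247/80 = 20737/5680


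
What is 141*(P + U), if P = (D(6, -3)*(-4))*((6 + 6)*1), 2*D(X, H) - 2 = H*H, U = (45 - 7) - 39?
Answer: -37365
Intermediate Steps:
U = -1 (U = 38 - 39 = -1)
D(X, H) = 1 + H²/2 (D(X, H) = 1 + (H*H)/2 = 1 + H²/2)
P = -264 (P = ((1 + (½)*(-3)²)*(-4))*((6 + 6)*1) = ((1 + (½)*9)*(-4))*(12*1) = ((1 + 9/2)*(-4))*12 = ((11/2)*(-4))*12 = -22*12 = -264)
141*(P + U) = 141*(-264 - 1) = 141*(-265) = -37365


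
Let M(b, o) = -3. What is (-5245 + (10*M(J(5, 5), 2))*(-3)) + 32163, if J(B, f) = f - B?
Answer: 27008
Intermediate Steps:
(-5245 + (10*M(J(5, 5), 2))*(-3)) + 32163 = (-5245 + (10*(-3))*(-3)) + 32163 = (-5245 - 30*(-3)) + 32163 = (-5245 + 90) + 32163 = -5155 + 32163 = 27008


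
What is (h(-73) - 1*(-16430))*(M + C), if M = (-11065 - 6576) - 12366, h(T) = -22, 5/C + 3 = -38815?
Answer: -9556115441124/19409 ≈ -4.9236e+8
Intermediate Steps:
C = -5/38818 (C = 5/(-3 - 38815) = 5/(-38818) = 5*(-1/38818) = -5/38818 ≈ -0.00012881)
M = -30007 (M = -17641 - 12366 = -30007)
(h(-73) - 1*(-16430))*(M + C) = (-22 - 1*(-16430))*(-30007 - 5/38818) = (-22 + 16430)*(-1164811731/38818) = 16408*(-1164811731/38818) = -9556115441124/19409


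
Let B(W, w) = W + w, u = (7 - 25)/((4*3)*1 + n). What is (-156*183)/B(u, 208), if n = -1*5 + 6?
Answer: -185562/1343 ≈ -138.17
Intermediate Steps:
n = 1 (n = -5 + 6 = 1)
u = -18/13 (u = (7 - 25)/((4*3)*1 + 1) = -18/(12*1 + 1) = -18/(12 + 1) = -18/13 ≈ -1.3846)
(-156*183)/B(u, 208) = (-156*183)/(-18/13 + 208) = -28548/2686/13 = -28548*13/2686 = -185562/1343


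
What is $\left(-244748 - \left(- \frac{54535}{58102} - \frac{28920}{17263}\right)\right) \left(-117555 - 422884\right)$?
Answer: $\frac{132668722625742707017}{1003014826} \approx 1.3227 \cdot 10^{11}$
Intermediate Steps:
$\left(-244748 - \left(- \frac{54535}{58102} - \frac{28920}{17263}\right)\right) \left(-117555 - 422884\right) = \left(-244748 - - \frac{2621747545}{1003014826}\right) \left(-540439\right) = \left(-244748 + \left(\frac{54535}{58102} + \frac{28920}{17263}\right)\right) \left(-540439\right) = \left(-244748 + \frac{2621747545}{1003014826}\right) \left(-540439\right) = \left(- \frac{245483250886303}{1003014826}\right) \left(-540439\right) = \frac{132668722625742707017}{1003014826}$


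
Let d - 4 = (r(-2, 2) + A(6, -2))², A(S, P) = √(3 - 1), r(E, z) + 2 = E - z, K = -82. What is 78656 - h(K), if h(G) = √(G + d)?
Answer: 78656 - √(-78 + (6 - √2)²) ≈ 78656.0 - 7.5479*I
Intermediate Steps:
r(E, z) = -2 + E - z (r(E, z) = -2 + (E - z) = -2 + E - z)
A(S, P) = √2
d = 4 + (-6 + √2)² (d = 4 + ((-2 - 2 - 1*2) + √2)² = 4 + ((-2 - 2 - 2) + √2)² = 4 + (-6 + √2)² ≈ 25.029)
h(G) = √(42 + G - 12*√2) (h(G) = √(G + (42 - 12*√2)) = √(42 + G - 12*√2))
78656 - h(K) = 78656 - √(42 - 82 - 12*√2) = 78656 - √(-40 - 12*√2)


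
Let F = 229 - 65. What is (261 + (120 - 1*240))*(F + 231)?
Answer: 55695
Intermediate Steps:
F = 164
(261 + (120 - 1*240))*(F + 231) = (261 + (120 - 1*240))*(164 + 231) = (261 + (120 - 240))*395 = (261 - 120)*395 = 141*395 = 55695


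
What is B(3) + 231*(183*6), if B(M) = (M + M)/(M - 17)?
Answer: 1775463/7 ≈ 2.5364e+5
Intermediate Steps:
B(M) = 2*M/(-17 + M) (B(M) = (2*M)/(-17 + M) = 2*M/(-17 + M))
B(3) + 231*(183*6) = 2*3/(-17 + 3) + 231*(183*6) = 2*3/(-14) + 231*1098 = 2*3*(-1/14) + 253638 = -3/7 + 253638 = 1775463/7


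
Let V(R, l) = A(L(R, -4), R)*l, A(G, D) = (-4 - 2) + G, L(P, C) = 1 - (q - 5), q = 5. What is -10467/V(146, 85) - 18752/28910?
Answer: 29463137/1228675 ≈ 23.980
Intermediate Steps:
L(P, C) = 1 (L(P, C) = 1 - (5 - 5) = 1 - 1*0 = 1 + 0 = 1)
A(G, D) = -6 + G
V(R, l) = -5*l (V(R, l) = (-6 + 1)*l = -5*l)
-10467/V(146, 85) - 18752/28910 = -10467/((-5*85)) - 18752/28910 = -10467/(-425) - 18752*1/28910 = -10467*(-1/425) - 9376/14455 = 10467/425 - 9376/14455 = 29463137/1228675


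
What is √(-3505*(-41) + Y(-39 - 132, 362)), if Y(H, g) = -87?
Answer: √143618 ≈ 378.97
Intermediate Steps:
√(-3505*(-41) + Y(-39 - 132, 362)) = √(-3505*(-41) - 87) = √(143705 - 87) = √143618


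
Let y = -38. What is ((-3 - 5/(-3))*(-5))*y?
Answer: -760/3 ≈ -253.33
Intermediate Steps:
((-3 - 5/(-3))*(-5))*y = ((-3 - 5/(-3))*(-5))*(-38) = ((-3 - 5*(-1/3))*(-5))*(-38) = ((-3 + 5/3)*(-5))*(-38) = -4/3*(-5)*(-38) = (20/3)*(-38) = -760/3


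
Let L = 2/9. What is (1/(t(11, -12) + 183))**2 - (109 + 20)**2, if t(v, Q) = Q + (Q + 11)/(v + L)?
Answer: -4958629322603/297976644 ≈ -16641.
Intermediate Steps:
L = 2/9 (L = 2*(1/9) = 2/9 ≈ 0.22222)
t(v, Q) = Q + (11 + Q)/(2/9 + v) (t(v, Q) = Q + (Q + 11)/(v + 2/9) = Q + (11 + Q)/(2/9 + v))
(1/(t(11, -12) + 183))**2 - (109 + 20)**2 = (1/((99 + 11*(-12) + 9*(-12)*11)/(2 + 9*11) + 183))**2 - (109 + 20)**2 = (1/((99 - 132 - 1188)/(2 + 99) + 183))**2 - 1*129**2 = (1/(-1221/101 + 183))**2 - 1*16641 = (1/((1/101)*(-1221) + 183))**2 - 16641 = (1/(-1221/101 + 183))**2 - 16641 = (1/(17262/101))**2 - 16641 = (101/17262)**2 - 16641 = 10201/297976644 - 16641 = -4958629322603/297976644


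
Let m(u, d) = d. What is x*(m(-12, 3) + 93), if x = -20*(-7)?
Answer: 13440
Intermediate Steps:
x = 140
x*(m(-12, 3) + 93) = 140*(3 + 93) = 140*96 = 13440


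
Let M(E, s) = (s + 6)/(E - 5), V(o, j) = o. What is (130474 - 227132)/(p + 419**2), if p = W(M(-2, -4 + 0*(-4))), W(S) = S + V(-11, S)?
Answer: -338303/614424 ≈ -0.55060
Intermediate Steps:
M(E, s) = (6 + s)/(-5 + E)
W(S) = -11 + S (W(S) = S - 11 = -11 + S)
p = -79/7 (p = -11 + (6 + (-4 + 0*(-4)))/(-5 - 2) = -11 + (6 + (-4 + 0))/(-7) = -11 - (6 - 4)/7 = -11 - 1/7*2 = -11 - 2/7 = -79/7 ≈ -11.286)
(130474 - 227132)/(p + 419**2) = (130474 - 227132)/(-79/7 + 419**2) = -96658/(-79/7 + 175561) = -96658/1228848/7 = -96658*7/1228848 = -338303/614424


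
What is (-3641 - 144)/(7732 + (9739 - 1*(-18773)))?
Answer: -3785/36244 ≈ -0.10443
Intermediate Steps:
(-3641 - 144)/(7732 + (9739 - 1*(-18773))) = -3785/(7732 + (9739 + 18773)) = -3785/(7732 + 28512) = -3785/36244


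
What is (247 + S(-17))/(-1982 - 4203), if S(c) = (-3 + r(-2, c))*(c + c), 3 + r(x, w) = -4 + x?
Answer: -131/1237 ≈ -0.10590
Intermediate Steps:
r(x, w) = -7 + x (r(x, w) = -3 + (-4 + x) = -7 + x)
S(c) = -24*c (S(c) = (-3 + (-7 - 2))*(c + c) = (-3 - 9)*(2*c) = -24*c)
(247 + S(-17))/(-1982 - 4203) = (247 - 24*(-17))/(-1982 - 4203) = (247 + 408)/(-6185) = 655*(-1/6185) = -131/1237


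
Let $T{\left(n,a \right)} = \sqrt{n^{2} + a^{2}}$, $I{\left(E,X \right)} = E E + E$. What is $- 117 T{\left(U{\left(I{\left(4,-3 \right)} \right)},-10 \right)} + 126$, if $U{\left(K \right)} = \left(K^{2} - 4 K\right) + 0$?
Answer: $126 - 5850 \sqrt{41} \approx -37332.0$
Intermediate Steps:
$I{\left(E,X \right)} = E + E^{2}$ ($I{\left(E,X \right)} = E^{2} + E = E + E^{2}$)
$U{\left(K \right)} = K^{2} - 4 K$
$T{\left(n,a \right)} = \sqrt{a^{2} + n^{2}}$
$- 117 T{\left(U{\left(I{\left(4,-3 \right)} \right)},-10 \right)} + 126 = - 117 \sqrt{\left(-10\right)^{2} + \left(4 \left(1 + 4\right) \left(-4 + 4 \left(1 + 4\right)\right)\right)^{2}} + 126 = - 117 \sqrt{100 + \left(4 \cdot 5 \left(-4 + 4 \cdot 5\right)\right)^{2}} + 126 = - 117 \sqrt{100 + \left(20 \left(-4 + 20\right)\right)^{2}} + 126 = - 117 \sqrt{100 + \left(20 \cdot 16\right)^{2}} + 126 = - 117 \sqrt{100 + 320^{2}} + 126 = - 117 \sqrt{100 + 102400} + 126 = - 117 \sqrt{102500} + 126 = - 117 \cdot 50 \sqrt{41} + 126 = - 5850 \sqrt{41} + 126 = 126 - 5850 \sqrt{41}$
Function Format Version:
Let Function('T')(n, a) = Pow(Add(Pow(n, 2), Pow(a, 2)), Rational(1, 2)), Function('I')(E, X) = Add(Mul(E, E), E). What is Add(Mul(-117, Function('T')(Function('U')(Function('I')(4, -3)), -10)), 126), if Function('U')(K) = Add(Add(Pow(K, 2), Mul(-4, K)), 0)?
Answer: Add(126, Mul(-5850, Pow(41, Rational(1, 2)))) ≈ -37332.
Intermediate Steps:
Function('I')(E, X) = Add(E, Pow(E, 2)) (Function('I')(E, X) = Add(Pow(E, 2), E) = Add(E, Pow(E, 2)))
Function('U')(K) = Add(Pow(K, 2), Mul(-4, K))
Function('T')(n, a) = Pow(Add(Pow(a, 2), Pow(n, 2)), Rational(1, 2))
Add(Mul(-117, Function('T')(Function('U')(Function('I')(4, -3)), -10)), 126) = Add(Mul(-117, Pow(Add(Pow(-10, 2), Pow(Mul(Mul(4, Add(1, 4)), Add(-4, Mul(4, Add(1, 4)))), 2)), Rational(1, 2))), 126) = Add(Mul(-117, Pow(Add(100, Pow(Mul(Mul(4, 5), Add(-4, Mul(4, 5))), 2)), Rational(1, 2))), 126) = Add(Mul(-117, Pow(Add(100, Pow(Mul(20, Add(-4, 20)), 2)), Rational(1, 2))), 126) = Add(Mul(-117, Pow(Add(100, Pow(Mul(20, 16), 2)), Rational(1, 2))), 126) = Add(Mul(-117, Pow(Add(100, Pow(320, 2)), Rational(1, 2))), 126) = Add(Mul(-117, Pow(Add(100, 102400), Rational(1, 2))), 126) = Add(Mul(-117, Pow(102500, Rational(1, 2))), 126) = Add(Mul(-117, Mul(50, Pow(41, Rational(1, 2)))), 126) = Add(Mul(-5850, Pow(41, Rational(1, 2))), 126) = Add(126, Mul(-5850, Pow(41, Rational(1, 2))))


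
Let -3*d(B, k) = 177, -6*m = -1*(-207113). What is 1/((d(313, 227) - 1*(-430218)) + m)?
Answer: 6/2373841 ≈ 2.5275e-6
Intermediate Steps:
m = -207113/6 (m = -(-1)*(-207113)/6 = -⅙*207113 = -207113/6 ≈ -34519.)
d(B, k) = -59 (d(B, k) = -⅓*177 = -59)
1/((d(313, 227) - 1*(-430218)) + m) = 1/((-59 - 1*(-430218)) - 207113/6) = 1/((-59 + 430218) - 207113/6) = 1/(430159 - 207113/6) = 1/(2373841/6) = 6/2373841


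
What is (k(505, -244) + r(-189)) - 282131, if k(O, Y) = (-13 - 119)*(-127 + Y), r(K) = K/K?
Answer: -233158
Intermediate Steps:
r(K) = 1
k(O, Y) = 16764 - 132*Y (k(O, Y) = -132*(-127 + Y) = 16764 - 132*Y)
(k(505, -244) + r(-189)) - 282131 = ((16764 - 132*(-244)) + 1) - 282131 = ((16764 + 32208) + 1) - 282131 = (48972 + 1) - 282131 = 48973 - 282131 = -233158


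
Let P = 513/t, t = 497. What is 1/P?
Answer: 497/513 ≈ 0.96881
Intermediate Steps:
P = 513/497 ≈ 1.0322
1/P = 1/(513/497) = 497/513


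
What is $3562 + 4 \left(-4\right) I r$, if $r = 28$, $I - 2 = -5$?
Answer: $4906$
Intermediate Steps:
$I = -3$ ($I = 2 - 5 = -3$)
$3562 + 4 \left(-4\right) I r = 3562 + 4 \left(-4\right) \left(-3\right) 28 = 3562 + \left(-16\right) \left(-3\right) 28 = 3562 + 48 \cdot 28 = 3562 + 1344 = 4906$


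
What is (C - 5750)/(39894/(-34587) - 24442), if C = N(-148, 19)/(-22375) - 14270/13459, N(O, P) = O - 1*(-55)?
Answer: 327329574071157/1391216998089500 ≈ 0.23528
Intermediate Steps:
N(O, P) = 55 + O (N(O, P) = O + 55 = 55 + O)
C = -318039563/301145125 (C = (55 - 148)/(-22375) - 14270/13459 = -93*(-1/22375) - 14270*1/13459 = 93/22375 - 14270/13459 = -318039563/301145125 ≈ -1.0561)
(C - 5750)/(39894/(-34587) - 24442) = (-318039563/301145125 - 5750)/(39894/(-34587) - 24442) = -1731902508313/(301145125*(39894*(-1/34587) - 24442)) = -1731902508313/(301145125*(-218/189 - 24442)) = -1731902508313/(301145125*(-4619756/189)) = -1731902508313/301145125*(-189/4619756) = 327329574071157/1391216998089500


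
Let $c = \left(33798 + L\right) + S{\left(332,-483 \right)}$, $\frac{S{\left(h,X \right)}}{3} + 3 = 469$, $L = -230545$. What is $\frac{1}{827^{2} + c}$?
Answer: $\frac{1}{488580} \approx 2.0467 \cdot 10^{-6}$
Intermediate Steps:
$S{\left(h,X \right)} = 1398$ ($S{\left(h,X \right)} = -9 + 3 \cdot 469 = -9 + 1407 = 1398$)
$c = -195349$ ($c = \left(33798 - 230545\right) + 1398 = -196747 + 1398 = -195349$)
$\frac{1}{827^{2} + c} = \frac{1}{827^{2} - 195349} = \frac{1}{683929 - 195349} = \frac{1}{488580}$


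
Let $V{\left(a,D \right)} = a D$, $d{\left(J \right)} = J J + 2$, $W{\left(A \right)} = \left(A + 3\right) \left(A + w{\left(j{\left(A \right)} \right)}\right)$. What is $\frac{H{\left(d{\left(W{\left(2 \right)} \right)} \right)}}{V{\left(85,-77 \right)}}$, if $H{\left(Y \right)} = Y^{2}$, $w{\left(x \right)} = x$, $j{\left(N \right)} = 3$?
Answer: $- \frac{35739}{595} \approx -60.066$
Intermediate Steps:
$W{\left(A \right)} = \left(3 + A\right)^{2}$ ($W{\left(A \right)} = \left(A + 3\right) \left(A + 3\right) = \left(3 + A\right) \left(3 + A\right) = \left(3 + A\right)^{2}$)
$d{\left(J \right)} = 2 + J^{2}$ ($d{\left(J \right)} = J^{2} + 2 = 2 + J^{2}$)
$V{\left(a,D \right)} = D a$
$\frac{H{\left(d{\left(W{\left(2 \right)} \right)} \right)}}{V{\left(85,-77 \right)}} = \frac{\left(2 + \left(9 + 2^{2} + 6 \cdot 2\right)^{2}\right)^{2}}{\left(-77\right) 85} = \frac{\left(2 + \left(9 + 4 + 12\right)^{2}\right)^{2}}{-6545} = \left(2 + 25^{2}\right)^{2} \left(- \frac{1}{6545}\right) = \left(2 + 625\right)^{2} \left(- \frac{1}{6545}\right) = 627^{2} \left(- \frac{1}{6545}\right) = 393129 \left(- \frac{1}{6545}\right) = - \frac{35739}{595}$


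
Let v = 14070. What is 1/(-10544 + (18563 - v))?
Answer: -1/6051 ≈ -0.00016526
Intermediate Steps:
1/(-10544 + (18563 - v)) = 1/(-10544 + (18563 - 1*14070)) = 1/(-10544 + (18563 - 14070)) = 1/(-10544 + 4493) = 1/(-6051) = -1/6051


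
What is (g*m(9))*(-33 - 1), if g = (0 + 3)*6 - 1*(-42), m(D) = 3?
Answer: -6120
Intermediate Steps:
g = 60 (g = 3*6 + 42 = 18 + 42 = 60)
(g*m(9))*(-33 - 1) = (60*3)*(-33 - 1) = 180*(-34) = -6120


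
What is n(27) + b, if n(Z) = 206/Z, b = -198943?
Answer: -5371255/27 ≈ -1.9894e+5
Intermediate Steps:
n(27) + b = 206/27 - 198943 = -5371255/27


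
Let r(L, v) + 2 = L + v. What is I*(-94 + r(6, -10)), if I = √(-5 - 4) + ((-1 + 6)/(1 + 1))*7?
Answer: -1750 - 300*I ≈ -1750.0 - 300.0*I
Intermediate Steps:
I = 35/2 + 3*I (I = √(-9) + (5/2)*7 = 3*I + (5*(½))*7 = 3*I + (5/2)*7 = 3*I + 35/2 = 35/2 + 3*I ≈ 17.5 + 3.0*I)
r(L, v) = -2 + L + v (r(L, v) = -2 + (L + v) = -2 + L + v)
I*(-94 + r(6, -10)) = (35/2 + 3*I)*(-94 + (-2 + 6 - 10)) = (35/2 + 3*I)*(-94 - 6) = (35/2 + 3*I)*(-100) = -1750 - 300*I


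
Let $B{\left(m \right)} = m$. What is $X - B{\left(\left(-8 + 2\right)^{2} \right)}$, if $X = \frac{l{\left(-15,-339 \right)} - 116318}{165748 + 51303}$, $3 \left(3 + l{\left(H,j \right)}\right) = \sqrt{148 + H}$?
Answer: $- \frac{7930157}{217051} + \frac{\sqrt{133}}{651153} \approx -36.536$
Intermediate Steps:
$l{\left(H,j \right)} = -3 + \frac{\sqrt{148 + H}}{3}$
$X = - \frac{116321}{217051} + \frac{\sqrt{133}}{651153}$ ($X = \frac{\left(-3 + \frac{\sqrt{148 - 15}}{3}\right) - 116318}{165748 + 51303} = \frac{\left(-3 + \frac{\sqrt{133}}{3}\right) - 116318}{217051} = \left(\left(-3 + \frac{\sqrt{133}}{3}\right) - 116318\right) \frac{1}{217051} = \left(-116321 + \frac{\sqrt{133}}{3}\right) \frac{1}{217051} = - \frac{116321}{217051} + \frac{\sqrt{133}}{651153} \approx -0.5359$)
$X - B{\left(\left(-8 + 2\right)^{2} \right)} = \left(- \frac{116321}{217051} + \frac{\sqrt{133}}{651153}\right) - \left(-8 + 2\right)^{2} = \left(- \frac{116321}{217051} + \frac{\sqrt{133}}{651153}\right) - \left(-6\right)^{2} = \left(- \frac{116321}{217051} + \frac{\sqrt{133}}{651153}\right) - 36 = - \frac{7930157}{217051} + \frac{\sqrt{133}}{651153}$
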